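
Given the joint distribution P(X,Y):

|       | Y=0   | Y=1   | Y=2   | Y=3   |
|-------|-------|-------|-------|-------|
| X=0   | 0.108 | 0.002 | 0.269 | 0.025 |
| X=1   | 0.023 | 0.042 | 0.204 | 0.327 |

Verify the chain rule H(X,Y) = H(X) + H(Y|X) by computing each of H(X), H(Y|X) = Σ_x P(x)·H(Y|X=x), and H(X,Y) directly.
H(X) = 0.9732 bits, H(Y|X) = 1.3465 bits, H(X,Y) = 2.3198 bits

Marginal of X (row sums):
  P(X=0) = 0.108 + 0.002 + 0.269 + 0.025 = 0.404
  P(X=1) = 0.023 + 0.042 + 0.204 + 0.327 = 0.596
H(X) = -[0.404·log₂(0.404) + 0.596·log₂(0.596)]
  = 0.52826 + 0.44498 = 0.9732 bits

H(Y|X) = Σ_x P(x)·H(Y|X=x):
  X=0: P(X=0) = 0.404, P(Y|X=0) = (27/101, 1/202, 269/404, 25/404) → H(Y|X=0) = 1.18582
  X=1: P(X=1) = 0.596, P(Y|X=1) = (23/596, 21/298, 51/149, 327/596) → H(Y|X=1) = 1.45546
H(Y|X) = 0.404·1.18582 + 0.596·1.45546 = 1.3465 bits

H(X,Y) = -Σ_{x,y} P(x,y) log₂ P(x,y). Per-cell terms -P(x,y)·log₂P(x,y):
  X=0: 0.34678, 0.01793, 0.50957, 0.13305
  X=1: 0.12517, 0.19209, 0.46785, 0.52733
Sum of the 8 terms: H(X,Y) = 2.3198 bits

Chain rule check:
  H(X) + H(Y|X) = 0.9732 + 1.3465 = 2.3197 bits
  H(X,Y) = 2.3198 bits
✓ Chain rule verified (Δ = 0.0001 is 4-dp rounding noise: each of the three values was rounded independently).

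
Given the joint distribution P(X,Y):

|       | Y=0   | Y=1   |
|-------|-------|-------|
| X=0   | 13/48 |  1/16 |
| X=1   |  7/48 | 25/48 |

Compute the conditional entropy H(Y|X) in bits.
0.7373 bits

H(Y|X) = H(X,Y) - H(X)

H(X,Y) = -Σ_{x,y} P(x,y) log₂ P(x,y). Per-cell terms -P(x,y)·log₂P(x,y):
  X=0: 0.51039, 0.25000
  X=1: 0.40507, 0.49016
Sum of the 4 terms: H(X,Y) = 1.6556 bits

Marginal of X (row sums):
  P(X=0) = 13/48 + 1/16 = 1/3
  P(X=1) = 7/48 + 25/48 = 2/3
H(X) = -[(1/3)·log₂(1/3) + (2/3)·log₂(2/3)]
  = 0.52832 + 0.38998 = 0.9183 bits

H(Y|X) = H(X,Y) - H(X) = 1.6556 - 0.9183 = 0.7373 bits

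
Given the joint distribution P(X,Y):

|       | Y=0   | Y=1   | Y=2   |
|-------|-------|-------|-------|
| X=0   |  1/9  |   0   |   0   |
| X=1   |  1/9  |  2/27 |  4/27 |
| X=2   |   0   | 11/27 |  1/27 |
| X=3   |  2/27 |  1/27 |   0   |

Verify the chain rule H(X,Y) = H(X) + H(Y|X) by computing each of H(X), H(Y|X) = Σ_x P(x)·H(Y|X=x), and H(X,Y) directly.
H(X) = 1.7527 bits, H(Y|X) = 0.7961 bits, H(X,Y) = 2.5488 bits

Marginal of X (row sums):
  P(X=0) = 1/9 + 0 + 0 = 1/9
  P(X=1) = 1/9 + 2/27 + 4/27 = 1/3
  P(X=2) = 0 + 11/27 + 1/27 = 4/9
  P(X=3) = 2/27 + 1/27 + 0 = 1/9
H(X) = -[(1/9)·log₂(1/9) + (1/3)·log₂(1/3) + (4/9)·log₂(4/9) + (1/9)·log₂(1/9)]
  = 0.35221 + 0.52832 + 0.51997 + 0.35221 = 1.7527 bits

H(Y|X) = Σ_x P(x)·H(Y|X=x):
  X=0: P(X=0) = 1/9, P(Y|X=0) = (1, 0, 0) → H(Y|X=0) = 0.00000
  X=1: P(X=1) = 1/3, P(Y|X=1) = (1/3, 2/9, 4/9) → H(Y|X=1) = 1.53049
  X=2: P(X=2) = 4/9, P(Y|X=2) = (0, 11/12, 1/12) → H(Y|X=2) = 0.41382
  X=3: P(X=3) = 1/9, P(Y|X=3) = (2/3, 1/3, 0) → H(Y|X=3) = 0.91830
H(Y|X) = (1/9)·0.00000 + (1/3)·1.53049 + (4/9)·0.41382 + (1/9)·0.91830 = 0.7961 bits

H(X,Y) = -Σ_{x,y} P(x,y) log₂ P(x,y). Per-cell terms -P(x,y)·log₂P(x,y):
  X=0: 0.35221, 0.00000, 0.00000
  X=1: 0.35221, 0.27814, 0.40813
  X=2: 0.00000, 0.52778, 0.17611
  X=3: 0.27814, 0.17611, 0.00000
  (cells with P = 0 contribute 0)
Sum of the 12 terms: H(X,Y) = 2.5488 bits

Chain rule check:
  H(X) + H(Y|X) = 1.7527 + 0.7961 = 2.5488 bits
  H(X,Y) = 2.5488 bits
✓ Chain rule verified.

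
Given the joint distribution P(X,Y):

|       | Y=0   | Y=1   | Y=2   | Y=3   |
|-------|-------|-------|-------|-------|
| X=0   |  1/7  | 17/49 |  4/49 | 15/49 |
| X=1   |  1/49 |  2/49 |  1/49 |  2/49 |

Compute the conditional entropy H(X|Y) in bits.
0.5319 bits

H(X|Y) = H(X,Y) - H(Y)

H(X,Y) = -Σ_{x,y} P(x,y) log₂ P(x,y). Per-cell terms -P(x,y)·log₂P(x,y):
  X=0: 0.40105070, 0.52986121, 0.29507835, 0.52280181
  X=1: 0.11458592, 0.18835550, 0.11458592, 0.18835550
Sum of the 8 terms: H(X,Y) = 2.3546749 bits

Marginal of Y (column sums):
  P(Y=0) = 1/7 + 1/49 = 8/49
  P(Y=1) = 17/49 + 2/49 = 19/49
  P(Y=2) = 4/49 + 1/49 = 5/49
  P(Y=3) = 15/49 + 2/49 = 17/49
H(Y) = -[(8/49)·log₂(8/49) + (19/49)·log₂(19/49) + (5/49)·log₂(5/49) + (17/49)·log₂(17/49)]
  = 0.42689140 + 0.52997682 + 0.33599814 + 0.52986121 = 1.8227276 bits

H(X|Y) = H(X,Y) - H(Y) = 2.3546749 - 1.8227276 = 0.5319 bits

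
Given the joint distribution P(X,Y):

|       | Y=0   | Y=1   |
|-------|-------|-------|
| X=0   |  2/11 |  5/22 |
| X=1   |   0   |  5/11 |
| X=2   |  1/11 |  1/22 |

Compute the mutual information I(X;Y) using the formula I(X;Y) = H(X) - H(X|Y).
0.3147 bits

I(X;Y) = H(X) - H(X|Y)

Marginal of X (row sums):
  P(X=0) = 2/11 + 5/22 = 9/22
  P(X=1) = 0 + 5/11 = 5/11
  P(X=2) = 1/11 + 1/22 = 3/22
H(X) = -[(9/22)·log₂(9/22) + (5/11)·log₂(5/11) + (3/22)·log₂(3/22)]
  = 0.52753 + 0.51705 + 0.39197 = 1.43655 bits

Marginal of Y (column sums):
  P(Y=0) = 2/11 + 0 + 1/11 = 3/11
  P(Y=1) = 5/22 + 5/11 + 1/22 = 8/11
H(X|Y) = Σ_y P(y)·H(X|Y=y):
  Y=0: P(Y=0) = 3/11, P(X|Y=0) = (2/3, 0, 1/3) → H(X|Y=0) = 0.91830
  Y=1: P(Y=1) = 8/11, P(X|Y=1) = (5/16, 5/8, 1/16) → H(X|Y=1) = 1.19819
H(X|Y) = (3/11)·0.91830 + (8/11)·1.19819 = 1.12186 bits

I(X;Y) = H(X) - H(X|Y) = 1.43655 - 1.12186 = 0.3147 bits

Cross-check via I(X;Y) = H(X) + H(Y) - H(X,Y): computing H(Y) from the column sums and H(X,Y) from the 6 cells in the same way gives H(Y) = 0.84535 bits and H(X,Y) = 1.96721 bits, so
I(X;Y) = 1.43655 + 0.84535 - 1.96721 = 0.3147 bits ✓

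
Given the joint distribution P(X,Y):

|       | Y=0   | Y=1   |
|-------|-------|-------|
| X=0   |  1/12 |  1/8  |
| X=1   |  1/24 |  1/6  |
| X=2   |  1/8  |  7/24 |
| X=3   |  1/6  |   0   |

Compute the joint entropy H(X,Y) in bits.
2.6199 bits

H(X,Y) = -Σ_{x,y} P(x,y) log₂ P(x,y). Per-cell terms -P(x,y)·log₂P(x,y):
  X=0: 0.29875, 0.37500
  X=1: 0.19104, 0.43083
  X=2: 0.37500, 0.51847
  X=3: 0.43083, 0.00000
  (cells with P = 0 contribute 0)
Sum of the 8 terms: H(X,Y) = 2.6199 bits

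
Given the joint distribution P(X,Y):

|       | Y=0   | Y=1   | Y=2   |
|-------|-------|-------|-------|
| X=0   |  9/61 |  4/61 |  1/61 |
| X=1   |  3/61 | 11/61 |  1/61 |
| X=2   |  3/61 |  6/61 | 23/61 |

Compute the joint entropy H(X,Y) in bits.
2.5923 bits

H(X,Y) = -Σ_{x,y} P(x,y) log₂ P(x,y). Per-cell terms -P(x,y)·log₂P(x,y):
  X=0: 0.40733, 0.25775, 0.09723
  X=1: 0.21373, 0.44565, 0.09723
  X=2: 0.21373, 0.32909, 0.53057
Sum of the 9 terms: H(X,Y) = 2.5923 bits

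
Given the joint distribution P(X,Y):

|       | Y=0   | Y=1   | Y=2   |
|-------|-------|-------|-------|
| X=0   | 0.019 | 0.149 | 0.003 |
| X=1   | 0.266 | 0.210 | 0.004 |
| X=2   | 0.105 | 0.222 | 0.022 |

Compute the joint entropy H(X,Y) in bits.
2.5005 bits

H(X,Y) = -Σ_{x,y} P(x,y) log₂ P(x,y). Per-cell terms -P(x,y)·log₂P(x,y):
  X=0: 0.10864, 0.40925, 0.02514
  X=1: 0.50819, 0.47282, 0.03186
  X=2: 0.34141, 0.48204, 0.12114
Sum of the 9 terms: H(X,Y) = 2.5005 bits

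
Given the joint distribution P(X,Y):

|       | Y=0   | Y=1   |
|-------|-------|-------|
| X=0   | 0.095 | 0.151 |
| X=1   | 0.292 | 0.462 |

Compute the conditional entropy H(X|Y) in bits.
0.8049 bits

H(X|Y) = H(X,Y) - H(Y)

H(X,Y) = -Σ_{x,y} P(x,y) log₂ P(x,y). Per-cell terms -P(x,y)·log₂P(x,y):
  X=0: 0.3226, 0.4118
  X=1: 0.5186, 0.5147
Sum of the 4 terms: H(X,Y) = 1.7677 bits

Marginal of Y (column sums):
  P(Y=0) = 0.095 + 0.292 = 0.387
  P(Y=1) = 0.151 + 0.462 = 0.613
H(Y) = -[0.387·log₂(0.387) + 0.613·log₂(0.613)]
  = 0.5300 + 0.4328 = 0.9628 bits

H(X|Y) = H(X,Y) - H(Y) = 1.7677 - 0.9628 = 0.8049 bits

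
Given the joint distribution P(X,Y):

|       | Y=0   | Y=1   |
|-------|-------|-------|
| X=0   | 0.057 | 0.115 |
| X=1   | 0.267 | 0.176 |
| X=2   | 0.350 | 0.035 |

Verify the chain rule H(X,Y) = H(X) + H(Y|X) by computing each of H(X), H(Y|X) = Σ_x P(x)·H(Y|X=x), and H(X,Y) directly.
H(X) = 1.4873 bits, H(Y|X) = 0.7562 bits, H(X,Y) = 2.2436 bits

Marginal of X (row sums):
  P(X=0) = 0.057 + 0.115 = 0.172
  P(X=1) = 0.267 + 0.176 = 0.443
  P(X=2) = 0.350 + 0.035 = 0.385
H(X) = -[0.172·log₂(0.172) + 0.443·log₂(0.443) + 0.385·log₂(0.385)]
  = 0.43680 + 0.52036 + 0.53017 = 1.4873 bits

H(Y|X) = Σ_x P(x)·H(Y|X=x):
  X=0: P(X=0) = 0.172, P(Y|X=0) = (57/172, 115/172) → H(Y|X=0) = 0.91635
  X=1: P(X=1) = 0.443, P(Y|X=1) = (267/443, 176/443) → H(Y|X=1) = 0.96934
  X=2: P(X=2) = 0.385, P(Y|X=2) = (10/11, 1/11) → H(Y|X=2) = 0.43950
H(Y|X) = 0.172·0.91635 + 0.443·0.96934 + 0.385·0.43950 = 0.7562 bits

H(X,Y) = -Σ_{x,y} P(x,y) log₂ P(x,y). Per-cell terms -P(x,y)·log₂P(x,y):
  X=0: 0.23557, 0.35883
  X=1: 0.50866, 0.44112
  X=2: 0.53010, 0.16928
Sum of the 6 terms: H(X,Y) = 2.2436 bits

Chain rule check:
  H(X) + H(Y|X) = 1.4873 + 0.7562 = 2.2435 bits
  H(X,Y) = 2.2436 bits
✓ Chain rule verified (Δ = 0.0001 is 4-dp rounding noise: each of the three values was rounded independently).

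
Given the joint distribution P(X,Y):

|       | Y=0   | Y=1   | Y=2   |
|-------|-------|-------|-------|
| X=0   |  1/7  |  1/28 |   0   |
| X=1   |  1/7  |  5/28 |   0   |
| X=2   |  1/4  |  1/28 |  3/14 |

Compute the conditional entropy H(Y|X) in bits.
1.0954 bits

H(Y|X) = H(X,Y) - H(X)

H(X,Y) = -Σ_{x,y} P(x,y) log₂ P(x,y). Per-cell terms -P(x,y)·log₂P(x,y):
  X=0: 0.401051, 0.171691, 0.000000
  X=1: 0.401051, 0.443826, 0.000000
  X=2: 0.500000, 0.171691, 0.476227
  (cells with P = 0 contribute 0)
Sum of the 9 terms: H(X,Y) = 2.56554 bits

Marginal of X (row sums):
  P(X=0) = 1/7 + 1/28 + 0 = 5/28
  P(X=1) = 1/7 + 5/28 + 0 = 9/28
  P(X=2) = 1/4 + 1/28 + 3/14 = 1/2
H(X) = -[(5/28)·log₂(5/28) + (9/28)·log₂(9/28) + (1/2)·log₂(1/2)]
  = 0.443826 + 0.526317 + 0.500000 = 1.47014 bits

H(Y|X) = H(X,Y) - H(X) = 2.56554 - 1.47014 = 1.0954 bits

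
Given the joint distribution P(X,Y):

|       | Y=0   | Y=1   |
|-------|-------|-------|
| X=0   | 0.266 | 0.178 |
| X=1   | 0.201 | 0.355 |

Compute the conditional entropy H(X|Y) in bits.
0.9502 bits

H(X|Y) = H(X,Y) - H(Y)

H(X,Y) = -Σ_{x,y} P(x,y) log₂ P(x,y). Per-cell terms -P(x,y)·log₂P(x,y):
  X=0: 0.5082, 0.4432
  X=1: 0.4653, 0.5304
Sum of the 4 terms: H(X,Y) = 1.9471 bits

Marginal of Y (column sums):
  P(Y=0) = 0.266 + 0.201 = 0.467
  P(Y=1) = 0.178 + 0.355 = 0.533
H(Y) = -[0.467·log₂(0.467) + 0.533·log₂(0.533)]
  = 0.5130 + 0.4839 = 0.9969 bits

H(X|Y) = H(X,Y) - H(Y) = 1.9471 - 0.9969 = 0.9502 bits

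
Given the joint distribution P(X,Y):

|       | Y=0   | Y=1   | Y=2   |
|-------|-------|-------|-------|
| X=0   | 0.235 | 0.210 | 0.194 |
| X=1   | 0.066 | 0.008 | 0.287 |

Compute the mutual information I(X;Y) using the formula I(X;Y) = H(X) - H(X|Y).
0.1977 bits

I(X;Y) = H(X) - H(X|Y)

Marginal of X (row sums):
  P(X=0) = 0.235 + 0.210 + 0.194 = 0.639
  P(X=1) = 0.066 + 0.008 + 0.287 = 0.361
H(X) = -[0.639·log₂(0.639) + 0.361·log₂(0.361)]
  = 0.41287 + 0.53064 = 0.94351 bits

Marginal of Y (column sums):
  P(Y=0) = 0.235 + 0.066 = 0.301
  P(Y=1) = 0.210 + 0.008 = 0.218
  P(Y=2) = 0.194 + 0.287 = 0.481
H(X|Y) = Σ_y P(y)·H(X|Y=y):
  Y=0: P(Y=0) = 0.301, P(X|Y=0) = (235/301, 66/301) → H(X|Y=0) = 0.75883
  Y=1: P(Y=1) = 0.218, P(X|Y=1) = (105/109, 4/109) → H(X|Y=1) = 0.22694
  Y=2: P(Y=2) = 0.481, P(X|Y=2) = (194/481, 287/481) → H(X|Y=2) = 0.97286
H(X|Y) = 0.301·0.75883 + 0.218·0.22694 + 0.481·0.97286 = 0.74583 bits

I(X;Y) = H(X) - H(X|Y) = 0.94351 - 0.74583 = 0.1977 bits

Cross-check via I(X;Y) = H(X) + H(Y) - H(X,Y): computing H(Y) from the column sums and H(X,Y) from the 6 cells in the same way gives H(Y) = 1.50834 bits and H(X,Y) = 2.25417 bits, so
I(X;Y) = 0.94351 + 1.50834 - 2.25417 = 0.1977 bits ✓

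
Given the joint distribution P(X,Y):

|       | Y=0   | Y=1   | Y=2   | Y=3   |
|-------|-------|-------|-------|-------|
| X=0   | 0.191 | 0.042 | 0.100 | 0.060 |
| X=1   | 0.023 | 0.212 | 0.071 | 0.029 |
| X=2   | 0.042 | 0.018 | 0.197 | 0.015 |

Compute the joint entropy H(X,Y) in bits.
3.0917 bits

H(X,Y) = -Σ_{x,y} P(x,y) log₂ P(x,y). Per-cell terms -P(x,y)·log₂P(x,y):
  X=0: 0.45618, 0.19209, 0.33219, 0.24353
  X=1: 0.12517, 0.47443, 0.27094, 0.14813
  X=2: 0.19209, 0.10433, 0.46172, 0.09088
Sum of the 12 terms: H(X,Y) = 3.0917 bits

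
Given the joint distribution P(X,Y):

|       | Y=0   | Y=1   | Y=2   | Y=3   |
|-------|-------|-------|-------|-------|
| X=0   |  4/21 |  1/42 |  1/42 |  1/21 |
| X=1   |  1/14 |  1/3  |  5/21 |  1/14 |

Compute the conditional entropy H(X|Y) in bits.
0.5783 bits

H(X|Y) = H(X,Y) - H(Y)

H(X,Y) = -Σ_{x,y} P(x,y) log₂ P(x,y). Per-cell terms -P(x,y)·log₂P(x,y):
  X=0: 0.45568, 0.12839, 0.12839, 0.20916
  X=1: 0.27195, 0.52832, 0.49295, 0.27195
Sum of the 8 terms: H(X,Y) = 2.4868 bits

Marginal of Y (column sums):
  P(Y=0) = 4/21 + 1/14 = 11/42
  P(Y=1) = 1/42 + 1/3 = 5/14
  P(Y=2) = 1/42 + 5/21 = 11/42
  P(Y=3) = 1/21 + 1/14 = 5/42
H(Y) = -[(11/42)·log₂(11/42) + (5/14)·log₂(5/14) + (11/42)·log₂(11/42) + (5/42)·log₂(5/42)]
  = 0.50623 + 0.53051 + 0.50623 + 0.36552 = 1.9085 bits

H(X|Y) = H(X,Y) - H(Y) = 2.4868 - 1.9085 = 0.5783 bits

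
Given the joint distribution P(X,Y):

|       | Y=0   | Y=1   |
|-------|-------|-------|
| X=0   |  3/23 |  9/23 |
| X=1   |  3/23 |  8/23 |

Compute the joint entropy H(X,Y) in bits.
1.8262 bits

H(X,Y) = -Σ_{x,y} P(x,y) log₂ P(x,y). Per-cell terms -P(x,y)·log₂P(x,y):
  X=0: 0.3833, 0.5297
  X=1: 0.3833, 0.5299
Sum of the 4 terms: H(X,Y) = 1.8262 bits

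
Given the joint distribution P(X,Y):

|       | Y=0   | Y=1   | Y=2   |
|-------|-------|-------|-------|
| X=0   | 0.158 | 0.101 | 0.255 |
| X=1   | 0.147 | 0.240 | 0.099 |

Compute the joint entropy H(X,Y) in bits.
2.4884 bits

H(X,Y) = -Σ_{x,y} P(x,y) log₂ P(x,y). Per-cell terms -P(x,y)·log₂P(x,y):
  X=0: 0.4206, 0.3341, 0.5027
  X=1: 0.4066, 0.4941, 0.3303
Sum of the 6 terms: H(X,Y) = 2.4884 bits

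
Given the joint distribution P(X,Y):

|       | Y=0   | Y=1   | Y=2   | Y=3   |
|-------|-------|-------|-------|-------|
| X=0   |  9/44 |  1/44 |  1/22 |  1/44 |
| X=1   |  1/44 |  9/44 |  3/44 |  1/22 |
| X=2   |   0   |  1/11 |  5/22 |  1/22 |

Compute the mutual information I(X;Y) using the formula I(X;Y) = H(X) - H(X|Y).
0.4955 bits

I(X;Y) = H(X) - H(X|Y)

Marginal of X (row sums):
  P(X=0) = 9/44 + 1/44 + 1/22 + 1/44 = 13/44
  P(X=1) = 1/44 + 9/44 + 3/44 + 1/22 = 15/44
  P(X=2) = 0 + 1/11 + 5/22 + 1/22 = 4/11
H(X) = -[(13/44)·log₂(13/44) + (15/44)·log₂(15/44) + (4/11)·log₂(4/11)]
  = 0.51970 + 0.52928 + 0.53070 = 1.57968 bits

Marginal of Y (column sums):
  P(Y=0) = 9/44 + 1/44 + 0 = 5/22
  P(Y=1) = 1/44 + 9/44 + 1/11 = 7/22
  P(Y=2) = 1/22 + 3/44 + 5/22 = 15/44
  P(Y=3) = 1/44 + 1/22 + 1/22 = 5/44
H(X|Y) = Σ_y P(y)·H(X|Y=y):
  Y=0: P(Y=0) = 5/22, P(X|Y=0) = (9/10, 1/10, 0) → H(X|Y=0) = 0.46900
  Y=1: P(Y=1) = 7/22, P(X|Y=1) = (1/14, 9/14, 2/7) → H(X|Y=1) = 1.19812
  Y=2: P(Y=2) = 15/44, P(X|Y=2) = (2/15, 1/5, 2/3) → H(X|Y=2) = 1.24195
  Y=3: P(Y=3) = 5/44, P(X|Y=3) = (1/5, 2/5, 2/5) → H(X|Y=3) = 1.52193
H(X|Y) = (5/22)·0.46900 + (7/22)·1.19812 + (15/44)·1.24195 + (5/44)·1.52193 = 1.08415 bits

I(X;Y) = H(X) - H(X|Y) = 1.57968 - 1.08415 = 0.4955 bits

Cross-check via I(X;Y) = H(X) + H(Y) - H(X,Y): computing H(Y) from the column sums and H(X,Y) from the 12 cells in the same way gives H(Y) = 1.89727 bits and H(X,Y) = 2.98141 bits, so
I(X;Y) = 1.57968 + 1.89727 - 2.98141 = 0.4955 bits ✓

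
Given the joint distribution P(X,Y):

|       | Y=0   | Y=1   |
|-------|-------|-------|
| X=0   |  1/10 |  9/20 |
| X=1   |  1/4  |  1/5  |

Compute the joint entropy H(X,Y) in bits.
1.8150 bits

H(X,Y) = -Σ_{x,y} P(x,y) log₂ P(x,y). Per-cell terms -P(x,y)·log₂P(x,y):
  X=0: 0.3322, 0.5184
  X=1: 0.5000, 0.4644
Sum of the 4 terms: H(X,Y) = 1.8150 bits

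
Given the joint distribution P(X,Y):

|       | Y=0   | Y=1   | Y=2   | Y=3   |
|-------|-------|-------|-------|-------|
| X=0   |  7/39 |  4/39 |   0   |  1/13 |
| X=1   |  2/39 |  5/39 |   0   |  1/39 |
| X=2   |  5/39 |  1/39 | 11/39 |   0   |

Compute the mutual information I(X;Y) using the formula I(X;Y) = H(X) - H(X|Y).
0.5755 bits

I(X;Y) = H(X) - H(X|Y)

Marginal of X (row sums):
  P(X=0) = 7/39 + 4/39 + 0 + 1/13 = 14/39
  P(X=1) = 2/39 + 5/39 + 0 + 1/39 = 8/39
  P(X=2) = 5/39 + 1/39 + 11/39 + 0 = 17/39
H(X) = -[(14/39)·log₂(14/39) + (8/39)·log₂(8/39) + (17/39)·log₂(17/39)]
  = 0.5306 + 0.4688 + 0.5222 = 1.5216 bits

Marginal of Y (column sums):
  P(Y=0) = 7/39 + 2/39 + 5/39 = 14/39
  P(Y=1) = 4/39 + 5/39 + 1/39 = 10/39
  P(Y=2) = 0 + 0 + 11/39 = 11/39
  P(Y=3) = 1/13 + 1/39 + 0 = 4/39
H(X|Y) = Σ_y P(y)·H(X|Y=y):
  Y=0: P(Y=0) = 14/39, P(X|Y=0) = (1/2, 1/7, 5/14) → H(X|Y=0) = 1.4316
  Y=1: P(Y=1) = 10/39, P(X|Y=1) = (2/5, 1/2, 1/10) → H(X|Y=1) = 1.3610
  Y=2: P(Y=2) = 11/39, P(X|Y=2) = (0, 0, 1) → H(X|Y=2) = 0.0000
  Y=3: P(Y=3) = 4/39, P(X|Y=3) = (3/4, 1/4, 0) → H(X|Y=3) = 0.8113
H(X|Y) = (14/39)·1.4316 + (10/39)·1.3610 + (11/39)·0.0000 + (4/39)·0.8113 = 0.9461 bits

I(X;Y) = H(X) - H(X|Y) = 1.5216 - 0.9461 = 0.5755 bits

Cross-check via I(X;Y) = H(X) + H(Y) - H(X,Y): computing H(Y) from the column sums and H(X,Y) from the 12 cells in the same way gives H(Y) = 1.8860 bits and H(X,Y) = 2.8321 bits, so
I(X;Y) = 1.5216 + 1.8860 - 2.8321 = 0.5755 bits ✓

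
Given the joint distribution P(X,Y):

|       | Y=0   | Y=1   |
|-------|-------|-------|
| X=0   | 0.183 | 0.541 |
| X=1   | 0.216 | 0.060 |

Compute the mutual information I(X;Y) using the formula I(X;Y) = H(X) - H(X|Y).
0.1714 bits

I(X;Y) = H(X) - H(X|Y)

Marginal of X (row sums):
  P(X=0) = 0.183 + 0.541 = 0.724
  P(X=1) = 0.216 + 0.060 = 0.276
H(X) = -[0.724·log₂(0.724) + 0.276·log₂(0.276)]
  = 0.33734 + 0.51260 = 0.84994 bits

Marginal of Y (column sums):
  P(Y=0) = 0.183 + 0.216 = 0.399
  P(Y=1) = 0.541 + 0.060 = 0.601
H(X|Y) = Σ_y P(y)·H(X|Y=y):
  Y=0: P(Y=0) = 0.399, P(X|Y=0) = (61/133, 72/133) → H(X|Y=0) = 0.99506
  Y=1: P(Y=1) = 0.601, P(X|Y=1) = (541/601, 60/601) → H(X|Y=1) = 0.46847
H(X|Y) = 0.399·0.99506 + 0.601·0.46847 = 0.67858 bits

I(X;Y) = H(X) - H(X|Y) = 0.84994 - 0.67858 = 0.1714 bits

Cross-check via I(X;Y) = H(X) + H(Y) - H(X,Y): computing H(Y) from the column sums and H(X,Y) from the 4 cells in the same way gives H(Y) = 0.97036 bits and H(X,Y) = 1.64894 bits, so
I(X;Y) = 0.84994 + 0.97036 - 1.64894 = 0.1714 bits ✓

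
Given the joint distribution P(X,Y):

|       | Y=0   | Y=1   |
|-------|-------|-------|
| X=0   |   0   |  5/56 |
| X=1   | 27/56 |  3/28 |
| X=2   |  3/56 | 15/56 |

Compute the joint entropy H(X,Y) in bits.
1.8991 bits

H(X,Y) = -Σ_{x,y} P(x,y) log₂ P(x,y). Per-cell terms -P(x,y)·log₂P(x,y):
  X=0: 0.000000, 0.311199
  X=1: 0.507440, 0.345256
  X=2: 0.226200, 0.509053
  (cells with P = 0 contribute 0)
Sum of the 6 terms: H(X,Y) = 1.8991 bits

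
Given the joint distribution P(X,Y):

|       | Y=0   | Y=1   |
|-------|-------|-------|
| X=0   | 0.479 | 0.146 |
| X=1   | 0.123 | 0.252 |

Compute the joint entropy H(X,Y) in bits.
1.7869 bits

H(X,Y) = -Σ_{x,y} P(x,y) log₂ P(x,y). Per-cell terms -P(x,y)·log₂P(x,y):
  X=0: 0.50865, 0.40529
  X=1: 0.37186, 0.50110
Sum of the 4 terms: H(X,Y) = 1.7869 bits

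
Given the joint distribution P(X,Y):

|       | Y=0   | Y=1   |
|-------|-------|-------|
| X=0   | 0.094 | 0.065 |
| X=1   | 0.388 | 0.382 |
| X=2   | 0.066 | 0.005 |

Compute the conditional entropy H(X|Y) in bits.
0.9410 bits

H(X|Y) = H(X,Y) - H(Y)

H(X,Y) = -Σ_{x,y} P(x,y) log₂ P(x,y). Per-cell terms -P(x,y)·log₂P(x,y):
  X=0: 0.32065, 0.25632
  X=1: 0.52996, 0.53035
  X=2: 0.25881, 0.03822
Sum of the 6 terms: H(X,Y) = 1.9343 bits

Marginal of Y (column sums):
  P(Y=0) = 0.094 + 0.388 + 0.066 = 0.548
  P(Y=1) = 0.065 + 0.382 + 0.005 = 0.452
H(Y) = -[0.548·log₂(0.548) + 0.452·log₂(0.452)]
  = 0.47553 + 0.51781 = 0.9933 bits

H(X|Y) = H(X,Y) - H(Y) = 1.9343 - 0.9933 = 0.9410 bits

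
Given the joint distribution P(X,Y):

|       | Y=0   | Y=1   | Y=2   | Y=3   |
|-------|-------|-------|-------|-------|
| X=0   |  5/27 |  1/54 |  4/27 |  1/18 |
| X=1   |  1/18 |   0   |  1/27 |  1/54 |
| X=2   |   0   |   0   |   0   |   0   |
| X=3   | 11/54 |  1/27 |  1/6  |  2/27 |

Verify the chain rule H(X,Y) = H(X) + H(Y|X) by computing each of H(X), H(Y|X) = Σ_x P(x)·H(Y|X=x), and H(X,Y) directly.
H(X) = 1.3877 bits, H(Y|X) = 1.6762 bits, H(X,Y) = 3.0639 bits

Marginal of X (row sums):
  P(X=0) = 5/27 + 1/54 + 4/27 + 1/18 = 11/27
  P(X=1) = 1/18 + 0 + 1/27 + 1/54 = 1/9
  P(X=2) = 0 + 0 + 0 + 0 = 0
  P(X=3) = 11/54 + 1/27 + 1/6 + 2/27 = 13/27
H(X) = -[(11/27)·log₂(11/27) + (1/9)·log₂(1/9) + (13/27)·log₂(13/27)]   (outcomes with P = 0 contribute 0)
  = 0.5278 + 0.3522 + 0.5077 = 1.3877 bits

H(Y|X) = Σ_x P(x)·H(Y|X=x):
  X=0: P(X=0) = 11/27, P(Y|X=0) = (5/11, 1/22, 4/11, 3/22) → H(Y|X=0) = 1.6424
  X=1: P(X=1) = 1/9, P(Y|X=1) = (1/2, 0, 1/3, 1/6) → H(Y|X=1) = 1.4591
  X=2: P(X=2) = 0 → contributes 0
  X=3: P(X=3) = 13/27, P(Y|X=3) = (11/26, 1/13, 9/26, 2/13) → H(Y|X=3) = 1.7549
H(Y|X) = (11/27)·1.6424 + (1/9)·1.4591 + (13/27)·1.7549 = 1.6762 bits

H(X,Y) = -Σ_{x,y} P(x,y) log₂ P(x,y). Per-cell terms -P(x,y)·log₂P(x,y):
  X=0: 0.4505, 0.1066, 0.4081, 0.2317
  X=1: 0.2317, 0.0000, 0.1761, 0.1066
  X=2: 0.0000, 0.0000, 0.0000, 0.0000
  X=3: 0.4676, 0.1761, 0.4308, 0.2781
  (cells with P = 0 contribute 0)
Sum of the 16 terms: H(X,Y) = 3.0639 bits

Chain rule check:
  H(X) + H(Y|X) = 1.3877 + 1.6762 = 3.0639 bits
  H(X,Y) = 3.0639 bits
✓ Chain rule verified.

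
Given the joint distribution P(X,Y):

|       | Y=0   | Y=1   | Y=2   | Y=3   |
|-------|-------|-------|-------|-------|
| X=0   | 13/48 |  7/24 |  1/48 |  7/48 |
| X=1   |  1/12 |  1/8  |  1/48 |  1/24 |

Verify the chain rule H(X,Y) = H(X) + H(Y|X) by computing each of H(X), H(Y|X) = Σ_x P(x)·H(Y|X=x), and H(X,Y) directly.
H(X) = 0.8427 bits, H(Y|X) = 1.6888 bits, H(X,Y) = 2.5314 bits

Marginal of X (row sums):
  P(X=0) = 13/48 + 7/24 + 1/48 + 7/48 = 35/48
  P(X=1) = 1/12 + 1/8 + 1/48 + 1/24 = 13/48
H(X) = -[(35/48)·log₂(35/48) + (13/48)·log₂(13/48)]
  = 0.33227 + 0.51039 = 0.8427 bits

H(Y|X) = Σ_x P(x)·H(Y|X=x):
  X=0: P(X=0) = 35/48, P(Y|X=0) = (13/35, 2/5, 1/35, 1/5) → H(Y|X=0) = 1.67042
  X=1: P(X=1) = 13/48, P(Y|X=1) = (4/13, 6/13, 1/13, 2/13) → H(Y|X=1) = 1.73815
H(Y|X) = (35/48)·1.67042 + (13/48)·1.73815 = 1.6888 bits

H(X,Y) = -Σ_{x,y} P(x,y) log₂ P(x,y). Per-cell terms -P(x,y)·log₂P(x,y):
  X=0: 0.51039, 0.51847, 0.11635, 0.40507
  X=1: 0.29875, 0.37500, 0.11635, 0.19104
Sum of the 8 terms: H(X,Y) = 2.5314 bits

Chain rule check:
  H(X) + H(Y|X) = 0.8427 + 1.6888 = 2.5315 bits
  H(X,Y) = 2.5314 bits
✓ Chain rule verified (Δ = 0.0001 is 4-dp rounding noise: each of the three values was rounded independently).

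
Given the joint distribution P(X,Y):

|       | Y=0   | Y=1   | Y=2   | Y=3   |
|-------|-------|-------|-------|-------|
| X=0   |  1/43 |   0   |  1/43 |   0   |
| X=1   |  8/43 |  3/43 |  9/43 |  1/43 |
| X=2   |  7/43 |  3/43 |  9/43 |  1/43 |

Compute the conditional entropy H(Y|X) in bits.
1.6385 bits

H(Y|X) = H(X,Y) - H(X)

H(X,Y) = -Σ_{x,y} P(x,y) log₂ P(x,y). Per-cell terms -P(x,y)·log₂P(x,y):
  X=0: 0.12619, 0.00000, 0.12619, 0.00000
  X=1: 0.45140, 0.26800, 0.47226, 0.12619
  X=2: 0.42633, 0.26800, 0.47226, 0.12619
  (cells with P = 0 contribute 0)
Sum of the 12 terms: H(X,Y) = 2.8630 bits

Marginal of X (row sums):
  P(X=0) = 1/43 + 0 + 1/43 + 0 = 2/43
  P(X=1) = 8/43 + 3/43 + 9/43 + 1/43 = 21/43
  P(X=2) = 7/43 + 3/43 + 9/43 + 1/43 = 20/43
H(X) = -[(2/43)·log₂(2/43) + (21/43)·log₂(21/43) + (20/43)·log₂(20/43)]
  = 0.20587 + 0.50495 + 0.51364 = 1.2245 bits

H(Y|X) = H(X,Y) - H(X) = 2.8630 - 1.2245 = 1.6385 bits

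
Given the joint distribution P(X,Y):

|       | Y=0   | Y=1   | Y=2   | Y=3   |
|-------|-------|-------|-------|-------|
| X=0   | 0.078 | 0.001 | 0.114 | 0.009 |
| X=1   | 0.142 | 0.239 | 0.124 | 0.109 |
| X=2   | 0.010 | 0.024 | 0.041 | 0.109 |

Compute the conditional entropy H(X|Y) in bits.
1.0694 bits

H(X|Y) = H(X,Y) - H(Y)

H(X,Y) = -Σ_{x,y} P(x,y) log₂ P(x,y). Per-cell terms -P(x,y)·log₂P(x,y):
  X=0: 0.287070, 0.009966, 0.357150, 0.061163
  X=1: 0.399877, 0.493515, 0.373437, 0.348538
  X=2: 0.066439, 0.129140, 0.188938, 0.348538
Sum of the 12 terms: H(X,Y) = 3.06377 bits

Marginal of Y (column sums):
  P(Y=0) = 0.078 + 0.142 + 0.010 = 0.230
  P(Y=1) = 0.001 + 0.239 + 0.024 = 0.264
  P(Y=2) = 0.114 + 0.124 + 0.041 = 0.279
  P(Y=3) = 0.009 + 0.109 + 0.109 = 0.227
H(Y) = -[0.230·log₂(0.230) + 0.264·log₂(0.264) + 0.279·log₂(0.279) + 0.227·log₂(0.227)]
  = 0.487668 + 0.507247 + 0.513824 + 0.485607 = 1.99435 bits

H(X|Y) = H(X,Y) - H(Y) = 3.06377 - 1.99435 = 1.0694 bits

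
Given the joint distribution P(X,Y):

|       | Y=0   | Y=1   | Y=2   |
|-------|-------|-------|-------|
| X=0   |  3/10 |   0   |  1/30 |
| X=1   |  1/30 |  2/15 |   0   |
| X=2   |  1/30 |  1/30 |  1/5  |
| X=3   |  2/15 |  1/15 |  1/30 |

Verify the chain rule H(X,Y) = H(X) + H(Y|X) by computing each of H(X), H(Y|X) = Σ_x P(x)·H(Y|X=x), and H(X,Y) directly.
H(X) = 1.9575 bits, H(Y|X) = 0.8814 bits, H(X,Y) = 2.8389 bits

Marginal of X (row sums):
  P(X=0) = 3/10 + 0 + 1/30 = 1/3
  P(X=1) = 1/30 + 2/15 + 0 = 1/6
  P(X=2) = 1/30 + 1/30 + 1/5 = 4/15
  P(X=3) = 2/15 + 1/15 + 1/30 = 7/30
H(X) = -[(1/3)·log₂(1/3) + (1/6)·log₂(1/6) + (4/15)·log₂(4/15) + (7/30)·log₂(7/30)]
  = 0.52832 + 0.43083 + 0.50850 + 0.48989 = 1.9575 bits

H(Y|X) = Σ_x P(x)·H(Y|X=x):
  X=0: P(X=0) = 1/3, P(Y|X=0) = (9/10, 0, 1/10) → H(Y|X=0) = 0.46900
  X=1: P(X=1) = 1/6, P(Y|X=1) = (1/5, 4/5, 0) → H(Y|X=1) = 0.72193
  X=2: P(X=2) = 4/15, P(Y|X=2) = (1/8, 1/8, 3/4) → H(Y|X=2) = 1.06128
  X=3: P(X=3) = 7/30, P(Y|X=3) = (4/7, 2/7, 1/7) → H(Y|X=3) = 1.37878
H(Y|X) = (1/3)·0.46900 + (1/6)·0.72193 + (4/15)·1.06128 + (7/30)·1.37878 = 0.8814 bits

H(X,Y) = -Σ_{x,y} P(x,y) log₂ P(x,y). Per-cell terms -P(x,y)·log₂P(x,y):
  X=0: 0.52109, 0.00000, 0.16356
  X=1: 0.16356, 0.38759, 0.00000
  X=2: 0.16356, 0.16356, 0.46439
  X=3: 0.38759, 0.26046, 0.16356
  (cells with P = 0 contribute 0)
Sum of the 12 terms: H(X,Y) = 2.8389 bits

Chain rule check:
  H(X) + H(Y|X) = 1.9575 + 0.8814 = 2.8389 bits
  H(X,Y) = 2.8389 bits
✓ Chain rule verified.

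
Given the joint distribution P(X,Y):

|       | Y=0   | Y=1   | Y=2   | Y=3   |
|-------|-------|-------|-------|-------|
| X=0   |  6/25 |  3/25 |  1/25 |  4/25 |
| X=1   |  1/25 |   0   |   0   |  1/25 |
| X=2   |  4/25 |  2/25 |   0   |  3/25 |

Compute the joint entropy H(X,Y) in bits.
2.9231 bits

H(X,Y) = -Σ_{x,y} P(x,y) log₂ P(x,y). Per-cell terms -P(x,y)·log₂P(x,y):
  X=0: 0.49413, 0.36707, 0.18575, 0.42302
  X=1: 0.18575, 0.00000, 0.00000, 0.18575
  X=2: 0.42302, 0.29151, 0.00000, 0.36707
  (cells with P = 0 contribute 0)
Sum of the 12 terms: H(X,Y) = 2.9231 bits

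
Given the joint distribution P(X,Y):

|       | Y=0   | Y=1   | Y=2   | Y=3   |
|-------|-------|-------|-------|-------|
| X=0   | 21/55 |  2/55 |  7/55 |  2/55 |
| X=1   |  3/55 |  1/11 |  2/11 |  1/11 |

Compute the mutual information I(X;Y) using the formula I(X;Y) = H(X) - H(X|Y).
0.2216 bits

I(X;Y) = H(X) - H(X|Y)

Marginal of X (row sums):
  P(X=0) = 21/55 + 2/55 + 7/55 + 2/55 = 32/55
  P(X=1) = 3/55 + 1/11 + 2/11 + 1/11 = 23/55
H(X) = -[(32/55)·log₂(32/55) + (23/55)·log₂(23/55)]
  = 0.4546 + 0.5260 = 0.9806 bits

Marginal of Y (column sums):
  P(Y=0) = 21/55 + 3/55 = 24/55
  P(Y=1) = 2/55 + 1/11 = 7/55
  P(Y=2) = 7/55 + 2/11 = 17/55
  P(Y=3) = 2/55 + 1/11 = 7/55
H(X|Y) = Σ_y P(y)·H(X|Y=y):
  Y=0: P(Y=0) = 24/55, P(X|Y=0) = (7/8, 1/8) → H(X|Y=0) = 0.5436
  Y=1: P(Y=1) = 7/55, P(X|Y=1) = (2/7, 5/7) → H(X|Y=1) = 0.8631
  Y=2: P(Y=2) = 17/55, P(X|Y=2) = (7/17, 10/17) → H(X|Y=2) = 0.9774
  Y=3: P(Y=3) = 7/55, P(X|Y=3) = (2/7, 5/7) → H(X|Y=3) = 0.8631
H(X|Y) = (24/55)·0.5436 + (7/55)·0.8631 + (17/55)·0.9774 + (7/55)·0.8631 = 0.7590 bits

I(X;Y) = H(X) - H(X|Y) = 0.9806 - 0.7590 = 0.2216 bits

Cross-check via I(X;Y) = H(X) + H(Y) - H(X,Y): computing H(Y) from the column sums and H(X,Y) from the 8 cells in the same way gives H(Y) = 1.8027 bits and H(X,Y) = 2.5617 bits, so
I(X;Y) = 0.9806 + 1.8027 - 2.5617 = 0.2216 bits ✓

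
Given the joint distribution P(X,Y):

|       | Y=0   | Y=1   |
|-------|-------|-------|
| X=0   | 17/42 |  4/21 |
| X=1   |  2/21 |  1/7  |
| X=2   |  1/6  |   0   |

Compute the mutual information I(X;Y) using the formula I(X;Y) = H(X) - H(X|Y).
0.1488 bits

I(X;Y) = H(X) - H(X|Y)

Marginal of X (row sums):
  P(X=0) = 17/42 + 4/21 = 25/42
  P(X=1) = 2/21 + 1/7 = 5/21
  P(X=2) = 1/6 + 0 = 1/6
H(X) = -[(25/42)·log₂(25/42) + (5/21)·log₂(5/21) + (1/6)·log₂(1/6)]
  = 0.44551 + 0.49295 + 0.43083 = 1.3693 bits

Marginal of Y (column sums):
  P(Y=0) = 17/42 + 2/21 + 1/6 = 2/3
  P(Y=1) = 4/21 + 1/7 + 0 = 1/3
H(X|Y) = Σ_y P(y)·H(X|Y=y):
  Y=0: P(Y=0) = 2/3, P(X|Y=0) = (17/28, 1/7, 1/4) → H(X|Y=0) = 1.33813
  Y=1: P(Y=1) = 1/3, P(X|Y=1) = (4/7, 3/7, 0) → H(X|Y=1) = 0.98523
H(X|Y) = (2/3)·1.33813 + (1/3)·0.98523 = 1.2205 bits

I(X;Y) = H(X) - H(X|Y) = 1.3693 - 1.2205 = 0.1488 bits

Cross-check via I(X;Y) = H(X) + H(Y) - H(X,Y): computing H(Y) from the column sums and H(X,Y) from the 6 cells in the same way gives H(Y) = 0.9183 bits and H(X,Y) = 2.1388 bits, so
I(X;Y) = 1.3693 + 0.9183 - 2.1388 = 0.1488 bits ✓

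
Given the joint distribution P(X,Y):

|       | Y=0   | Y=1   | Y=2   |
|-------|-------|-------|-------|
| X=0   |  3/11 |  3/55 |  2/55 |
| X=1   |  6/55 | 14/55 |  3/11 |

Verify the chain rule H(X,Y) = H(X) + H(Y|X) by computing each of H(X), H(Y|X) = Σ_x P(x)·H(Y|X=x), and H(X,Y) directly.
H(X) = 0.9457 bits, H(Y|X) = 1.3307 bits, H(X,Y) = 2.2764 bits

Marginal of X (row sums):
  P(X=0) = 3/11 + 3/55 + 2/55 = 4/11
  P(X=1) = 6/55 + 14/55 + 3/11 = 7/11
H(X) = -[(4/11)·log₂(4/11) + (7/11)·log₂(7/11)]
  = 0.5307 + 0.4150 = 0.9457 bits

H(Y|X) = Σ_x P(x)·H(Y|X=x):
  X=0: P(X=0) = 4/11, P(Y|X=0) = (3/4, 3/20, 1/10) → H(Y|X=0) = 1.0540
  X=1: P(X=1) = 7/11, P(Y|X=1) = (6/35, 2/5, 3/7) → H(Y|X=1) = 1.4888
H(Y|X) = (4/11)·1.0540 + (7/11)·1.4888 = 1.3307 bits

H(X,Y) = -Σ_{x,y} P(x,y) log₂ P(x,y). Per-cell terms -P(x,y)·log₂P(x,y):
  X=0: 0.5112, 0.2289, 0.1739
  X=1: 0.3487, 0.5025, 0.5112
Sum of the 6 terms: H(X,Y) = 2.2764 bits

Chain rule check:
  H(X) + H(Y|X) = 0.9457 + 1.3307 = 2.2764 bits
  H(X,Y) = 2.2764 bits
✓ Chain rule verified.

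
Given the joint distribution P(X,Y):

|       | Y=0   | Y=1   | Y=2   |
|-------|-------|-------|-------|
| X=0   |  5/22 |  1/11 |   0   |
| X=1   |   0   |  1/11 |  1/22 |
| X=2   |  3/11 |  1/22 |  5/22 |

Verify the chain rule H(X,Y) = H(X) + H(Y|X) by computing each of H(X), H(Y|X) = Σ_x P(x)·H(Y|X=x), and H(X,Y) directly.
H(X) = 1.3946 bits, H(Y|X) = 1.1226 bits, H(X,Y) = 2.5172 bits

Marginal of X (row sums):
  P(X=0) = 5/22 + 1/11 + 0 = 7/22
  P(X=1) = 0 + 1/11 + 1/22 = 3/22
  P(X=2) = 3/11 + 1/22 + 5/22 = 6/11
H(X) = -[(7/22)·log₂(7/22) + (3/22)·log₂(3/22) + (6/11)·log₂(6/11)]
  = 0.52566 + 0.39197 + 0.47698 = 1.3946 bits

H(Y|X) = Σ_x P(x)·H(Y|X=x):
  X=0: P(X=0) = 7/22, P(Y|X=0) = (5/7, 2/7, 0) → H(Y|X=0) = 0.86312
  X=1: P(X=1) = 3/22, P(Y|X=1) = (0, 2/3, 1/3) → H(Y|X=1) = 0.91830
  X=2: P(X=2) = 6/11, P(Y|X=2) = (1/2, 1/12, 5/12) → H(Y|X=2) = 1.32501
H(Y|X) = (7/22)·0.86312 + (3/22)·0.91830 + (6/11)·1.32501 = 1.1226 bits

H(X,Y) = -Σ_{x,y} P(x,y) log₂ P(x,y). Per-cell terms -P(x,y)·log₂P(x,y):
  X=0: 0.48580, 0.31449, 0.00000
  X=1: 0.00000, 0.31449, 0.20270
  X=2: 0.51122, 0.20270, 0.48580
  (cells with P = 0 contribute 0)
Sum of the 9 terms: H(X,Y) = 2.5172 bits

Chain rule check:
  H(X) + H(Y|X) = 1.3946 + 1.1226 = 2.5172 bits
  H(X,Y) = 2.5172 bits
✓ Chain rule verified.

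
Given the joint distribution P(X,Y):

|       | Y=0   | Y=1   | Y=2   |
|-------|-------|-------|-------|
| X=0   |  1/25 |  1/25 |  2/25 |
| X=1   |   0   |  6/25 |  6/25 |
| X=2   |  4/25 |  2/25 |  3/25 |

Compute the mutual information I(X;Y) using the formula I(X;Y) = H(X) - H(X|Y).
0.2452 bits

I(X;Y) = H(X) - H(X|Y)

Marginal of X (row sums):
  P(X=0) = 1/25 + 1/25 + 2/25 = 4/25
  P(X=1) = 0 + 6/25 + 6/25 = 12/25
  P(X=2) = 4/25 + 2/25 + 3/25 = 9/25
H(X) = -[(4/25)·log₂(4/25) + (12/25)·log₂(12/25) + (9/25)·log₂(9/25)]
  = 0.423017 + 0.508269 + 0.530615 = 1.46190 bits

Marginal of Y (column sums):
  P(Y=0) = 1/25 + 0 + 4/25 = 1/5
  P(Y=1) = 1/25 + 6/25 + 2/25 = 9/25
  P(Y=2) = 2/25 + 6/25 + 3/25 = 11/25
H(X|Y) = Σ_y P(y)·H(X|Y=y):
  Y=0: P(Y=0) = 1/5, P(X|Y=0) = (1/5, 0, 4/5) → H(X|Y=0) = 0.721928
  Y=1: P(Y=1) = 9/25, P(X|Y=1) = (1/9, 2/3, 2/9) → H(X|Y=1) = 1.224394
  Y=2: P(Y=2) = 11/25, P(X|Y=2) = (2/11, 6/11, 3/11) → H(X|Y=2) = 1.435371
H(X|Y) = (1/5)·0.721928 + (9/25)·1.224394 + (11/25)·1.435371 = 1.21673 bits

I(X;Y) = H(X) - H(X|Y) = 1.46190 - 1.21673 = 0.2452 bits

Cross-check via I(X;Y) = H(X) + H(Y) - H(X,Y): computing H(Y) from the column sums and H(X,Y) from the 9 cells in the same way gives H(Y) = 1.51615 bits and H(X,Y) = 2.73288 bits, so
I(X;Y) = 1.46190 + 1.51615 - 2.73288 = 0.2452 bits ✓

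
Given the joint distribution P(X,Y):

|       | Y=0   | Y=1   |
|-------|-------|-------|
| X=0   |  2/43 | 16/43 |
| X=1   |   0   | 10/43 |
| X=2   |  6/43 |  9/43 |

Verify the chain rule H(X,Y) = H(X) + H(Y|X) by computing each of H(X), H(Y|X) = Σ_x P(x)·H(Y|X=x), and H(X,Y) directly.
H(X) = 1.5453 bits, H(Y|X) = 0.5494 bits, H(X,Y) = 2.0947 bits

Marginal of X (row sums):
  P(X=0) = 2/43 + 16/43 = 18/43
  P(X=1) = 0 + 10/43 = 10/43
  P(X=2) = 6/43 + 9/43 = 15/43
H(X) = -[(18/43)·log₂(18/43) + (10/43)·log₂(10/43) + (15/43)·log₂(15/43)]
  = 0.52591 + 0.48938 + 0.53001 = 1.5453 bits

H(Y|X) = Σ_x P(x)·H(Y|X=x):
  X=0: P(X=0) = 18/43, P(Y|X=0) = (1/9, 8/9) → H(Y|X=0) = 0.50326
  X=1: P(X=1) = 10/43, P(Y|X=1) = (0, 1) → H(Y|X=1) = 0.00000
  X=2: P(X=2) = 15/43, P(Y|X=2) = (2/5, 3/5) → H(Y|X=2) = 0.97095
H(Y|X) = (18/43)·0.50326 + (10/43)·0.00000 + (15/43)·0.97095 = 0.5494 bits

H(X,Y) = -Σ_{x,y} P(x,y) log₂ P(x,y). Per-cell terms -P(x,y)·log₂P(x,y):
  X=0: 0.20587, 0.53070
  X=1: 0.00000, 0.48938
  X=2: 0.39646, 0.47226
  (cells with P = 0 contribute 0)
Sum of the 6 terms: H(X,Y) = 2.0947 bits

Chain rule check:
  H(X) + H(Y|X) = 1.5453 + 0.5494 = 2.0947 bits
  H(X,Y) = 2.0947 bits
✓ Chain rule verified.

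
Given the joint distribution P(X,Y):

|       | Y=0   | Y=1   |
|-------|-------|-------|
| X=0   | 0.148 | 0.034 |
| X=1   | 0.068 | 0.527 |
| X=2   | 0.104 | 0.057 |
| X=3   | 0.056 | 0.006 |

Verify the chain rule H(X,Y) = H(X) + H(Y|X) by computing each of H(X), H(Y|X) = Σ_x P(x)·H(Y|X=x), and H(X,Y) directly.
H(X) = 1.5660 bits, H(Y|X) = 0.6109 bits, H(X,Y) = 2.1769 bits

Marginal of X (row sums):
  P(X=0) = 0.148 + 0.034 = 0.182
  P(X=1) = 0.068 + 0.527 = 0.595
  P(X=2) = 0.104 + 0.057 = 0.161
  P(X=3) = 0.056 + 0.006 = 0.062
H(X) = -[0.182·log₂(0.182) + 0.595·log₂(0.595) + 0.161·log₂(0.161) + 0.062·log₂(0.062)]
  = 0.4474 + 0.4457 + 0.4242 + 0.2487 = 1.5660 bits

H(Y|X) = Σ_x P(x)·H(Y|X=x):
  X=0: P(X=0) = 0.182, P(Y|X=0) = (74/91, 17/91) → H(Y|X=0) = 0.6948
  X=1: P(X=1) = 0.595, P(Y|X=1) = (4/35, 31/35) → H(Y|X=1) = 0.5127
  X=2: P(X=2) = 0.161, P(Y|X=2) = (104/161, 57/161) → H(Y|X=2) = 0.9376
  X=3: P(X=3) = 0.062, P(Y|X=3) = (28/31, 3/31) → H(Y|X=3) = 0.4587
H(Y|X) = 0.182·0.6948 + 0.595·0.5127 + 0.161·0.9376 + 0.062·0.4587 = 0.6109 bits

H(X,Y) = -Σ_{x,y} P(x,y) log₂ P(x,y). Per-cell terms -P(x,y)·log₂P(x,y):
  X=0: 0.4079, 0.1659
  X=1: 0.2637, 0.4870
  X=2: 0.3396, 0.2356
  X=3: 0.2329, 0.0443
Sum of the 8 terms: H(X,Y) = 2.1769 bits

Chain rule check:
  H(X) + H(Y|X) = 1.5660 + 0.6109 = 2.1769 bits
  H(X,Y) = 2.1769 bits
✓ Chain rule verified.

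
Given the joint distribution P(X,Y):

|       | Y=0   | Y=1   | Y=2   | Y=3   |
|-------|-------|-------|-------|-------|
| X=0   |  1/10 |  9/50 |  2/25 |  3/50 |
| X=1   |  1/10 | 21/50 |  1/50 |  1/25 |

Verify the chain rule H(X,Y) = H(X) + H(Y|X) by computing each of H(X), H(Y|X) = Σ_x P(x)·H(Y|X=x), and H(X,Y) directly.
H(X) = 0.9815 bits, H(Y|X) = 1.4876 bits, H(X,Y) = 2.4690 bits

Marginal of X (row sums):
  P(X=0) = 1/10 + 9/50 + 2/25 + 3/50 = 21/50
  P(X=1) = 1/10 + 21/50 + 1/50 + 1/25 = 29/50
H(X) = -[(21/50)·log₂(21/50) + (29/50)·log₂(29/50)]
  = 0.52565 + 0.45581 = 0.9815 bits

H(Y|X) = Σ_x P(x)·H(Y|X=x):
  X=0: P(X=0) = 21/50, P(Y|X=0) = (5/21, 3/7, 4/21, 1/7) → H(Y|X=0) = 1.87356
  X=1: P(X=1) = 29/50, P(Y|X=1) = (5/29, 21/29, 1/29, 2/29) → H(Y|X=1) = 1.20804
H(Y|X) = (21/50)·1.87356 + (29/50)·1.20804 = 1.4876 bits

H(X,Y) = -Σ_{x,y} P(x,y) log₂ P(x,y). Per-cell terms -P(x,y)·log₂P(x,y):
  X=0: 0.33219, 0.44531, 0.29151, 0.24353
  X=1: 0.33219, 0.52565, 0.11288, 0.18575
Sum of the 8 terms: H(X,Y) = 2.4690 bits

Chain rule check:
  H(X) + H(Y|X) = 0.9815 + 1.4876 = 2.4691 bits
  H(X,Y) = 2.4690 bits
✓ Chain rule verified (Δ = 0.0001 is 4-dp rounding noise: each of the three values was rounded independently).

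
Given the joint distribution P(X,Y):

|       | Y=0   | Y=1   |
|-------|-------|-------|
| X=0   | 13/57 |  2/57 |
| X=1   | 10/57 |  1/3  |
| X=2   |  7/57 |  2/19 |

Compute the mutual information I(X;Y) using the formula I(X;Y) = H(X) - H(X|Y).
0.1490 bits

I(X;Y) = H(X) - H(X|Y)

Marginal of X (row sums):
  P(X=0) = 13/57 + 2/57 = 5/19
  P(X=1) = 10/57 + 1/3 = 29/57
  P(X=2) = 7/57 + 2/19 = 13/57
H(X) = -[(5/19)·log₂(5/19) + (29/57)·log₂(29/57) + (13/57)·log₂(13/57)]
  = 0.50684 + 0.49601 + 0.48635 = 1.4892 bits

Marginal of Y (column sums):
  P(Y=0) = 13/57 + 10/57 + 7/57 = 10/19
  P(Y=1) = 2/57 + 1/3 + 2/19 = 9/19
H(X|Y) = Σ_y P(y)·H(X|Y=y):
  Y=0: P(Y=0) = 10/19, P(X|Y=0) = (13/30, 1/3, 7/30) → H(X|Y=0) = 1.54101
  Y=1: P(Y=1) = 9/19, P(X|Y=1) = (2/27, 19/27, 2/9) → H(X|Y=1) = 1.11709
H(X|Y) = (10/19)·1.54101 + (9/19)·1.11709 = 1.3402 bits

I(X;Y) = H(X) - H(X|Y) = 1.4892 - 1.3402 = 0.1490 bits

Cross-check via I(X;Y) = H(X) + H(Y) - H(X,Y): computing H(Y) from the column sums and H(X,Y) from the 6 cells in the same way gives H(Y) = 0.9980 bits and H(X,Y) = 2.3382 bits, so
I(X;Y) = 1.4892 + 0.9980 - 2.3382 = 0.1490 bits ✓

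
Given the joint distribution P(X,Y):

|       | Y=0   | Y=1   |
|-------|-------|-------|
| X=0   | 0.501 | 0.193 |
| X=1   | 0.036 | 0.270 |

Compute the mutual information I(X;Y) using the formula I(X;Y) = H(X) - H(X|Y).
0.2443 bits

I(X;Y) = H(X) - H(X|Y)

Marginal of X (row sums):
  P(X=0) = 0.501 + 0.193 = 0.694
  P(X=1) = 0.036 + 0.270 = 0.306
H(X) = -[0.694·log₂(0.694) + 0.306·log₂(0.306)]
  = 0.365733 + 0.522769 = 0.88850 bits

Marginal of Y (column sums):
  P(Y=0) = 0.501 + 0.036 = 0.537
  P(Y=1) = 0.193 + 0.270 = 0.463
H(X|Y) = Σ_y P(y)·H(X|Y=y):
  Y=0: P(Y=0) = 0.537, P(X|Y=0) = (167/179, 12/179) → H(X|Y=0) = 0.354776
  Y=1: P(Y=1) = 0.463, P(X|Y=1) = (193/463, 270/463) → H(X|Y=1) = 0.979956
H(X|Y) = 0.537·0.354776 + 0.463·0.979956 = 0.64423 bits

I(X;Y) = H(X) - H(X|Y) = 0.88850 - 0.64423 = 0.2443 bits

Cross-check via I(X;Y) = H(X) + H(Y) - H(X,Y): computing H(Y) from the column sums and H(X,Y) from the 4 cells in the same way gives H(Y) = 0.99605 bits and H(X,Y) = 1.64028 bits, so
I(X;Y) = 0.88850 + 0.99605 - 1.64028 = 0.2443 bits ✓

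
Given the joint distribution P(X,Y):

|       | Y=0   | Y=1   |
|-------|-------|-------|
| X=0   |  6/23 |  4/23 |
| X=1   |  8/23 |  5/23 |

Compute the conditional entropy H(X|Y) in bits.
0.9875 bits

H(X|Y) = H(X,Y) - H(Y)

H(X,Y) = -Σ_{x,y} P(x,y) log₂ P(x,y). Per-cell terms -P(x,y)·log₂P(x,y):
  X=0: 0.505722, 0.438880
  X=1: 0.529935, 0.478616
Sum of the 4 terms: H(X,Y) = 1.95315 bits

Marginal of Y (column sums):
  P(Y=0) = 6/23 + 8/23 = 14/23
  P(Y=1) = 4/23 + 5/23 = 9/23
H(Y) = -[(14/23)·log₂(14/23) + (9/23)·log₂(9/23)]
  = 0.435952 + 0.529684 = 0.96564 bits

H(X|Y) = H(X,Y) - H(Y) = 1.95315 - 0.96564 = 0.9875 bits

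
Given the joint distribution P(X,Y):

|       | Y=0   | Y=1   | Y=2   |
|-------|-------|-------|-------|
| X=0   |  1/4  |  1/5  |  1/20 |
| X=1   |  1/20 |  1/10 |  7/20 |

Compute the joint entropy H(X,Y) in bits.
2.2589 bits

H(X,Y) = -Σ_{x,y} P(x,y) log₂ P(x,y). Per-cell terms -P(x,y)·log₂P(x,y):
  X=0: 0.5000, 0.4644, 0.2161
  X=1: 0.2161, 0.3322, 0.5301
Sum of the 6 terms: H(X,Y) = 2.2589 bits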